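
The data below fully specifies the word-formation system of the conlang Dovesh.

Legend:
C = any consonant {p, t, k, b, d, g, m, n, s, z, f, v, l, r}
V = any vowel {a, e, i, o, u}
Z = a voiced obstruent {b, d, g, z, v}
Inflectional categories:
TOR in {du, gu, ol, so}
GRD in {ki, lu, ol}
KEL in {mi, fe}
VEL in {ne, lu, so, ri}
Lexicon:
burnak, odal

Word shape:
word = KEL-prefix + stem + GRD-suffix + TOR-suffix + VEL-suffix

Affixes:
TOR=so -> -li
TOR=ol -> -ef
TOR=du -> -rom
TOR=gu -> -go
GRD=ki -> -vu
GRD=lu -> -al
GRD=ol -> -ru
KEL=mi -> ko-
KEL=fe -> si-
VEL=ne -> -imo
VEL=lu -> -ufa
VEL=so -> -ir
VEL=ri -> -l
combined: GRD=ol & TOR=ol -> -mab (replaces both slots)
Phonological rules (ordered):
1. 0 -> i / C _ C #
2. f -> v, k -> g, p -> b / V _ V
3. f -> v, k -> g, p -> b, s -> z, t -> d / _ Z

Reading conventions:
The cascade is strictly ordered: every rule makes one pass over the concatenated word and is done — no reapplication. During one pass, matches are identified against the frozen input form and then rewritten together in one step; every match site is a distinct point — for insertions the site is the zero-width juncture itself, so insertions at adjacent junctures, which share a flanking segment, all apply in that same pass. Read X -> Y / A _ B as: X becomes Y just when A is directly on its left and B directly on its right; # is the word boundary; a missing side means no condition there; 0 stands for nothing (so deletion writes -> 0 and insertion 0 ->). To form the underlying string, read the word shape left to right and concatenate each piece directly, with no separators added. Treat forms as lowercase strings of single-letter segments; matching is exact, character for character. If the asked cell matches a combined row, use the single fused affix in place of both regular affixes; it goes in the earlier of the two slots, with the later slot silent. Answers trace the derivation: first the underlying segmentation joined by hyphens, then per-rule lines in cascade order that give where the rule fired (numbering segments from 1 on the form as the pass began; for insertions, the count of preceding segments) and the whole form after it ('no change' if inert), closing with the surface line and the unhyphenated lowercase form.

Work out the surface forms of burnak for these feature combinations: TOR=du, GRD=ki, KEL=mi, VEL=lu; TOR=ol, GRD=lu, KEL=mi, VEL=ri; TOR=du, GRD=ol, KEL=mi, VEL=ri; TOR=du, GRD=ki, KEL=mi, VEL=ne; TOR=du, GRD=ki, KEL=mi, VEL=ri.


cell TOR=du, GRD=ki, KEL=mi, VEL=lu:
underlying: ko-burnak-vu-rom-ufa
1. 0 -> i / C _ C #: no change
2. f -> v, k -> g, p -> b / V _ V: fires at position(s) 15: koburnakvuromuva
3. f -> v, k -> g, p -> b, s -> z, t -> d / _ Z: fires at position(s) 8: koburnagvuromuva
surface: koburnagvuromuva

cell TOR=ol, GRD=lu, KEL=mi, VEL=ri:
underlying: ko-burnak-al-ef-l
1. 0 -> i / C _ C #: inserts after position(s) 12: koburnakalefil
2. f -> v, k -> g, p -> b / V _ V: fires at position(s) 8, 12: koburnagalevil
3. f -> v, k -> g, p -> b, s -> z, t -> d / _ Z: no change
surface: koburnagalevil

cell TOR=du, GRD=ol, KEL=mi, VEL=ri:
underlying: ko-burnak-ru-rom-l
1. 0 -> i / C _ C #: inserts after position(s) 13: koburnakruromil
2. f -> v, k -> g, p -> b / V _ V: no change
3. f -> v, k -> g, p -> b, s -> z, t -> d / _ Z: no change
surface: koburnakruromil

cell TOR=du, GRD=ki, KEL=mi, VEL=ne:
underlying: ko-burnak-vu-rom-imo
1. 0 -> i / C _ C #: no change
2. f -> v, k -> g, p -> b / V _ V: no change
3. f -> v, k -> g, p -> b, s -> z, t -> d / _ Z: fires at position(s) 8: koburnagvuromimo
surface: koburnagvuromimo

cell TOR=du, GRD=ki, KEL=mi, VEL=ri:
underlying: ko-burnak-vu-rom-l
1. 0 -> i / C _ C #: inserts after position(s) 13: koburnakvuromil
2. f -> v, k -> g, p -> b / V _ V: no change
3. f -> v, k -> g, p -> b, s -> z, t -> d / _ Z: fires at position(s) 8: koburnagvuromil
surface: koburnagvuromil


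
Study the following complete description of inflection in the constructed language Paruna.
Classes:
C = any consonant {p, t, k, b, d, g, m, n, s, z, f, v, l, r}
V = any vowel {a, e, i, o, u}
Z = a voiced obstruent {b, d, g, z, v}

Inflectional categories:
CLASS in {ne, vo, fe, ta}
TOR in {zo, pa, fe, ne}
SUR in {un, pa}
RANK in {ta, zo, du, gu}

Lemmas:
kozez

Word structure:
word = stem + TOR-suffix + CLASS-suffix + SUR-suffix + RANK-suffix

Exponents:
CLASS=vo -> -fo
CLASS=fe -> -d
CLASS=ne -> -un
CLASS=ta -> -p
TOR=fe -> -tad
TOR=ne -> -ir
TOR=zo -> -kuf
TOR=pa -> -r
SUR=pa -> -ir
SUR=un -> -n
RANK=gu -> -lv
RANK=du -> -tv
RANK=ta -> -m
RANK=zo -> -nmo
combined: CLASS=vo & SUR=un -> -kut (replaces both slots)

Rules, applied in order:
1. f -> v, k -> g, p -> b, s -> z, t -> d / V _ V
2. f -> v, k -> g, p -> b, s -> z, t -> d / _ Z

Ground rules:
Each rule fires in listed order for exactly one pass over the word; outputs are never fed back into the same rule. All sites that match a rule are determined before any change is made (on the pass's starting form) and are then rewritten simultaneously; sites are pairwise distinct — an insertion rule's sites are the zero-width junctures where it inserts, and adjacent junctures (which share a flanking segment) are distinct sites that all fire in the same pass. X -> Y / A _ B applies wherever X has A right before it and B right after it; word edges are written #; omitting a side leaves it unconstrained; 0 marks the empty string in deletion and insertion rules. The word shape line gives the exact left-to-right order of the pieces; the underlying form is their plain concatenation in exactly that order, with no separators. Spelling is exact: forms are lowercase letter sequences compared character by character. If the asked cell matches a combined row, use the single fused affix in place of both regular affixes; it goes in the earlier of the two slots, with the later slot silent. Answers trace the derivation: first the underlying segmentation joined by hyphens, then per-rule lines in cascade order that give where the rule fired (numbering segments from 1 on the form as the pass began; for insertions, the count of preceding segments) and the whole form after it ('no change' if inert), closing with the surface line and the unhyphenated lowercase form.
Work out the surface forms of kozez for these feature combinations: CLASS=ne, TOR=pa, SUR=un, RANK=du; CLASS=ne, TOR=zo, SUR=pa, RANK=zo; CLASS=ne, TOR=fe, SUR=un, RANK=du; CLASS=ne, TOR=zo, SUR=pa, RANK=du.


cell CLASS=ne, TOR=pa, SUR=un, RANK=du:
underlying: kozez-r-un-n-tv
1. f -> v, k -> g, p -> b, s -> z, t -> d / V _ V: no change
2. f -> v, k -> g, p -> b, s -> z, t -> d / _ Z: fires at position(s) 10: kozezrunndv
surface: kozezrunndv

cell CLASS=ne, TOR=zo, SUR=pa, RANK=zo:
underlying: kozez-kuf-un-ir-nmo
1. f -> v, k -> g, p -> b, s -> z, t -> d / V _ V: fires at position(s) 8: kozezkuvunirnmo
2. f -> v, k -> g, p -> b, s -> z, t -> d / _ Z: no change
surface: kozezkuvunirnmo

cell CLASS=ne, TOR=fe, SUR=un, RANK=du:
underlying: kozez-tad-un-n-tv
1. f -> v, k -> g, p -> b, s -> z, t -> d / V _ V: no change
2. f -> v, k -> g, p -> b, s -> z, t -> d / _ Z: fires at position(s) 12: kozeztadunndv
surface: kozeztadunndv

cell CLASS=ne, TOR=zo, SUR=pa, RANK=du:
underlying: kozez-kuf-un-ir-tv
1. f -> v, k -> g, p -> b, s -> z, t -> d / V _ V: fires at position(s) 8: kozezkuvunirtv
2. f -> v, k -> g, p -> b, s -> z, t -> d / _ Z: fires at position(s) 13: kozezkuvunirdv
surface: kozezkuvunirdv


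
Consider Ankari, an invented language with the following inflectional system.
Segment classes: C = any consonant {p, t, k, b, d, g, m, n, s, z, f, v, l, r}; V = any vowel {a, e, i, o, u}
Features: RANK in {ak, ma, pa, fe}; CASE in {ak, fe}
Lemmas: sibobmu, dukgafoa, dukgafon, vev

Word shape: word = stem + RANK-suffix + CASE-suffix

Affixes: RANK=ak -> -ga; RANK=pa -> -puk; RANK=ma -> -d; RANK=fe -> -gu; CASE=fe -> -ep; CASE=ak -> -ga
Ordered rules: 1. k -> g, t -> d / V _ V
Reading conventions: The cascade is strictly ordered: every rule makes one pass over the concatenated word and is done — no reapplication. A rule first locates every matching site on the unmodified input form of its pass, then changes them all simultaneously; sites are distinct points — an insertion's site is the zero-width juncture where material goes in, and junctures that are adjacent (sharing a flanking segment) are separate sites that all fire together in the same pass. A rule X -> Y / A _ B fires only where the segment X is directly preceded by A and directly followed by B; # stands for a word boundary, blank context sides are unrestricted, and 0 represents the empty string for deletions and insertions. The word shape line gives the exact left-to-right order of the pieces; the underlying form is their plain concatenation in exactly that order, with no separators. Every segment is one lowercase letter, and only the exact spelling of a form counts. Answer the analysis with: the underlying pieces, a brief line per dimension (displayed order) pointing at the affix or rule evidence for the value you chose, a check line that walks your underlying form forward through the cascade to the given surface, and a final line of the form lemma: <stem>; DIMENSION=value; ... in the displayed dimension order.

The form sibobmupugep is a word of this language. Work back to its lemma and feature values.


underlying: sibobmu-puk-ep
RANK=pa - signalled by the affix -puk
CASE=fe - signalled by the affix -ep
check: sibobmupukep -> sibobmupugep
lemma: sibobmu; RANK=pa; CASE=fe


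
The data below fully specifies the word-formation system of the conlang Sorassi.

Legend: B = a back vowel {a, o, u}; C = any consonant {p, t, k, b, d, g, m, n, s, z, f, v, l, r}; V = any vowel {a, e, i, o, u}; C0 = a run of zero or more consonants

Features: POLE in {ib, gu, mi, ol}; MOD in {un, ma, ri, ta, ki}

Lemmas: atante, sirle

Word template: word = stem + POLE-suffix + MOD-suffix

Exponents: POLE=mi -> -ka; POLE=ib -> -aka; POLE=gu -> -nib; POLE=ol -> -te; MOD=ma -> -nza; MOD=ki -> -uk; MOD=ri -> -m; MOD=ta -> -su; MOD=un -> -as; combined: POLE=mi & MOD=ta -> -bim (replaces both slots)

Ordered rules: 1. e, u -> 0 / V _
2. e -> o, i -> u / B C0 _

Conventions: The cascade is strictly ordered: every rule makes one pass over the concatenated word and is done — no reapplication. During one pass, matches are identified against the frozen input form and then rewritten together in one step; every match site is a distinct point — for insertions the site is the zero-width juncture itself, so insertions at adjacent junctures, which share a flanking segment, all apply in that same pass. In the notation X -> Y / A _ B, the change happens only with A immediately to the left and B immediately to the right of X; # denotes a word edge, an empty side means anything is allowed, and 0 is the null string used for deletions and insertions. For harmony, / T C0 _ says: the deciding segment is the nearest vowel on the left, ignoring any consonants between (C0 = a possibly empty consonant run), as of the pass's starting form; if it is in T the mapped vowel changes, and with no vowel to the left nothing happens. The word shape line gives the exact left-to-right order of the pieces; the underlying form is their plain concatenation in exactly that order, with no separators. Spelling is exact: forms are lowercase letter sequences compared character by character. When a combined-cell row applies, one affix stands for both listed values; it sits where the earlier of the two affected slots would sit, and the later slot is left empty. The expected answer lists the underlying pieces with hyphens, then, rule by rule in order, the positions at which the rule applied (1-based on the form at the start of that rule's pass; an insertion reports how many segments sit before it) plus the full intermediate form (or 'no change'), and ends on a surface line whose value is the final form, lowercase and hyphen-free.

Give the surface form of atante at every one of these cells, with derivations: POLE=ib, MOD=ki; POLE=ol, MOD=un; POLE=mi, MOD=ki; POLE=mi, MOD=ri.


cell POLE=ib, MOD=ki:
underlying: atante-aka-uk
1. e, u -> 0 / V _: fires at position(s) 10: atanteakak
2. e -> o, i -> u / B C0 _: fires at position(s) 6: atantoakak
surface: atantoakak

cell POLE=ol, MOD=un:
underlying: atante-te-as
1. e, u -> 0 / V _: no change
2. e -> o, i -> u / B C0 _: fires at position(s) 6: atantoteas
surface: atantoteas

cell POLE=mi, MOD=ki:
underlying: atante-ka-uk
1. e, u -> 0 / V _: fires at position(s) 9: atantekak
2. e -> o, i -> u / B C0 _: fires at position(s) 6: atantokak
surface: atantokak

cell POLE=mi, MOD=ri:
underlying: atante-ka-m
1. e, u -> 0 / V _: no change
2. e -> o, i -> u / B C0 _: fires at position(s) 6: atantokam
surface: atantokam


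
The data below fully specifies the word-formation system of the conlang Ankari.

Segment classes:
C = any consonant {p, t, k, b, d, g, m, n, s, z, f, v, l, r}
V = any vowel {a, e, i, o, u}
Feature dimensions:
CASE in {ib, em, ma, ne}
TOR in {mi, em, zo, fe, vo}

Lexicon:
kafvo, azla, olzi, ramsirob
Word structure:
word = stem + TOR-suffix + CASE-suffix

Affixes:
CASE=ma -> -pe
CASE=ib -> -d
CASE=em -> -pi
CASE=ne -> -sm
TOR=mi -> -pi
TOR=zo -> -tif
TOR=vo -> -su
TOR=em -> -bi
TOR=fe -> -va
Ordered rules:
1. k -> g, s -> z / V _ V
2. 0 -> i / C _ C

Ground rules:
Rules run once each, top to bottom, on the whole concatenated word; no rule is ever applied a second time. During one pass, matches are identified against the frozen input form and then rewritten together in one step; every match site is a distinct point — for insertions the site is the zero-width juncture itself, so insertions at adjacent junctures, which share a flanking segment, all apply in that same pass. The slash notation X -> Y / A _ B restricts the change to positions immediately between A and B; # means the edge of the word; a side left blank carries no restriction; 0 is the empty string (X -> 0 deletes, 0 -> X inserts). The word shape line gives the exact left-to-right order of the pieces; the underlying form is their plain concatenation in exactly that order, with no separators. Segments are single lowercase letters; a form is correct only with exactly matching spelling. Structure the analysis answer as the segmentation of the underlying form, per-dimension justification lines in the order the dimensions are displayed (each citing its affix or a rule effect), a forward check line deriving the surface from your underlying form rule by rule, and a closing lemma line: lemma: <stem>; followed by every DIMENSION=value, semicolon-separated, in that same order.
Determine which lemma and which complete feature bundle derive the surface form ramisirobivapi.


underlying: ramsirob-va-pi
CASE=em - signalled by the affix -pi
TOR=fe - signalled by the affix -va
check: ramsirobvapi -> ramsirobvapi -> ramisirobivapi
lemma: ramsirob; CASE=em; TOR=fe


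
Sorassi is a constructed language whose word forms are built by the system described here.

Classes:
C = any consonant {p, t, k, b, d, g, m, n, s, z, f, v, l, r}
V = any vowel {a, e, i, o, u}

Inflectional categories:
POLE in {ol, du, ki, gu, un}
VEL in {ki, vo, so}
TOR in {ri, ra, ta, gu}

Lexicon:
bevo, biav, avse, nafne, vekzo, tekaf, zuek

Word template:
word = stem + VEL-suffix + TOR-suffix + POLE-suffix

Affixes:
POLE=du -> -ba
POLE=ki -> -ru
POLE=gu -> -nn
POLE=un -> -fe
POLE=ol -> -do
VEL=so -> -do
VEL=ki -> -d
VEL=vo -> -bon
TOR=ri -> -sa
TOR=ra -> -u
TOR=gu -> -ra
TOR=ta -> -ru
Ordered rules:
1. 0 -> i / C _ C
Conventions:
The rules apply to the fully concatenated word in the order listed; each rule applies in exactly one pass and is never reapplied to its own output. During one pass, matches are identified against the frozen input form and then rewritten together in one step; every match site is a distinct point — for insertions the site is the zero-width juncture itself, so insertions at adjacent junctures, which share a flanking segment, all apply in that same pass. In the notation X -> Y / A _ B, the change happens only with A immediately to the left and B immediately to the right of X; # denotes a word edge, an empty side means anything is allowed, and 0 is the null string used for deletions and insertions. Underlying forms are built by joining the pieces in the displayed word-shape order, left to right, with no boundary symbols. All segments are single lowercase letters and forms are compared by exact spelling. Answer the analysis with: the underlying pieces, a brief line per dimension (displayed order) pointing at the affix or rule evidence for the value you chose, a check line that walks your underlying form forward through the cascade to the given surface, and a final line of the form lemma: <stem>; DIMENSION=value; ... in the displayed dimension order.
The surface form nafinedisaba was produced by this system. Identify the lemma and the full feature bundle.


underlying: nafne-d-sa-ba
POLE=du - signalled by the affix -ba
VEL=ki - signalled by the affix -d
TOR=ri - signalled by the affix -sa
check: nafnedsaba -> nafinedisaba
lemma: nafne; POLE=du; VEL=ki; TOR=ri


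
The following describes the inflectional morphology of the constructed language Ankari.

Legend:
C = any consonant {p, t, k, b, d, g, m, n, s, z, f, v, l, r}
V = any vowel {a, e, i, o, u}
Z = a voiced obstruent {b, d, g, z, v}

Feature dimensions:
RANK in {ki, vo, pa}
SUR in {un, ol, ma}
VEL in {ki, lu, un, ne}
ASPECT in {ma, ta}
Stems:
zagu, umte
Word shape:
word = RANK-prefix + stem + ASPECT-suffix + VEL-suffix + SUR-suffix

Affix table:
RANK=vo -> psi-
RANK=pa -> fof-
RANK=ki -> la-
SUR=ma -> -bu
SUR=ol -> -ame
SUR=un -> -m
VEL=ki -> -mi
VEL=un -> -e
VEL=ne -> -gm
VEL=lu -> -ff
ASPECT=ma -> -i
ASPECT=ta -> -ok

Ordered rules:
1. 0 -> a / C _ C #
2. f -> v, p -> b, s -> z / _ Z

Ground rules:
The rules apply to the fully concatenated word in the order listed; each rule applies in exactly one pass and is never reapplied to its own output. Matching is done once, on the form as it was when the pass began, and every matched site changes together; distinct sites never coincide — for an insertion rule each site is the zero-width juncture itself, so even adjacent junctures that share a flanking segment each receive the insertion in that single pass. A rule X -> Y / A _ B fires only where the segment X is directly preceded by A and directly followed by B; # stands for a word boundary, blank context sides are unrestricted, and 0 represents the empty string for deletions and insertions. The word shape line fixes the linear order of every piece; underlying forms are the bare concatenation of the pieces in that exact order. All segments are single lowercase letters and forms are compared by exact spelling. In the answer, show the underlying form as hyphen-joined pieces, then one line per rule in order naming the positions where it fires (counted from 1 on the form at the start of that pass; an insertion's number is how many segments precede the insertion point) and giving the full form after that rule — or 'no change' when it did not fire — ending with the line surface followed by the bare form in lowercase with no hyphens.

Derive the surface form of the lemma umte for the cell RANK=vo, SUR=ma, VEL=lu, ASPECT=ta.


underlying: psi-umte-ok-ff-bu
1. 0 -> a / C _ C #: no change
2. f -> v, p -> b, s -> z / _ Z: fires at position(s) 11: psiumteokfvbu
surface: psiumteokfvbu


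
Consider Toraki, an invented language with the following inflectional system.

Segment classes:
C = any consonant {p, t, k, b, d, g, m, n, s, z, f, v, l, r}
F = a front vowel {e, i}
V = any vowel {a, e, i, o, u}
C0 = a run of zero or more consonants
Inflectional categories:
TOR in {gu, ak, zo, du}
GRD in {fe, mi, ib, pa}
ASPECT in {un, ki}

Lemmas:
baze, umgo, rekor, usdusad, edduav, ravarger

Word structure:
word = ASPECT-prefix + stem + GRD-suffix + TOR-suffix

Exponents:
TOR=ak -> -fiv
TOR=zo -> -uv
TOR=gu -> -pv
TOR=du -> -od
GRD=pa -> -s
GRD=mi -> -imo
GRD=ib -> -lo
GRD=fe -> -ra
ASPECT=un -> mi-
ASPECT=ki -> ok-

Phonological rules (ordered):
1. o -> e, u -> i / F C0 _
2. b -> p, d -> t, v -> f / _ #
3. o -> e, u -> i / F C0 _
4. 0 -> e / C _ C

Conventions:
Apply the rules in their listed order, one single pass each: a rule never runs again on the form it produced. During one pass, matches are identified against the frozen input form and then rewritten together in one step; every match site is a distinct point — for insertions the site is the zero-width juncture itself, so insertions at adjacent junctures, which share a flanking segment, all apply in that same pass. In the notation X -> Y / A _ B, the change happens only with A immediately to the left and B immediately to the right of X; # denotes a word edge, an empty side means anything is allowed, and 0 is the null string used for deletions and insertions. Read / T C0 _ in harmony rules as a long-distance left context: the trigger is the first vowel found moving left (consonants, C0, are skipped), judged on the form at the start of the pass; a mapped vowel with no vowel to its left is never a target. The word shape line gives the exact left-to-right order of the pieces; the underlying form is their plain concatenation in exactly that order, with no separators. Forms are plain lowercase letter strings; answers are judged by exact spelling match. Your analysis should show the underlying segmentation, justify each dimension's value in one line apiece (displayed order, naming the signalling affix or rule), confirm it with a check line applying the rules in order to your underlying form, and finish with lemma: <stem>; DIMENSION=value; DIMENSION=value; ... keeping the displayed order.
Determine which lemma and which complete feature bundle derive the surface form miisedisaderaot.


underlying: mi-usdusad-ra-od
TOR=du - signalled by the affix -od
GRD=fe - signalled by the affix -ra
ASPECT=un - signalled by the affix mi-
check: miusdusadraod -> miisdusadraod -> miisdusadraot -> miisdisadraot -> miisedisaderaot
lemma: usdusad; TOR=du; GRD=fe; ASPECT=un


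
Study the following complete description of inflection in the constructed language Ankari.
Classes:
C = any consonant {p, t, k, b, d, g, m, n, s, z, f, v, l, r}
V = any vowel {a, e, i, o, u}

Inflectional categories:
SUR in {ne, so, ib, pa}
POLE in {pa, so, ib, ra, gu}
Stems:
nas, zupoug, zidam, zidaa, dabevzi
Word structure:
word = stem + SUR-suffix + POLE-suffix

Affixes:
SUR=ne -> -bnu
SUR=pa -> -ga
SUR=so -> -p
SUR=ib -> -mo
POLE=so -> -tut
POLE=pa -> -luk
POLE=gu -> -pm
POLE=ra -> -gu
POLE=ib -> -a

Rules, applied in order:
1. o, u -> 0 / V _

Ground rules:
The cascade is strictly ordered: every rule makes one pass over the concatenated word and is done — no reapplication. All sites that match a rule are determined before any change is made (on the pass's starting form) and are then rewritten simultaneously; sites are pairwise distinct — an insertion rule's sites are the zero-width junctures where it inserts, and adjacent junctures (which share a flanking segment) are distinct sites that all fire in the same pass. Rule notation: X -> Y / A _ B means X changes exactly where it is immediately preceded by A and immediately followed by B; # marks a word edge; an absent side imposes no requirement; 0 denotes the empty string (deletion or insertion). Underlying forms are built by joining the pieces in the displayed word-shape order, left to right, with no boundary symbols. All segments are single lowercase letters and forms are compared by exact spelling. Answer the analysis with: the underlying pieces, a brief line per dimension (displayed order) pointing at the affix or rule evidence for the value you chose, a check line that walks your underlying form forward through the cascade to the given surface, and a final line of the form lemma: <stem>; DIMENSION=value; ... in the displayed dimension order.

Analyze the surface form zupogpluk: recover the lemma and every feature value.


underlying: zupoug-p-luk
SUR=so - signalled by the affix -p
POLE=pa - signalled by the affix -luk
check: zupougpluk -> zupogpluk
lemma: zupoug; SUR=so; POLE=pa


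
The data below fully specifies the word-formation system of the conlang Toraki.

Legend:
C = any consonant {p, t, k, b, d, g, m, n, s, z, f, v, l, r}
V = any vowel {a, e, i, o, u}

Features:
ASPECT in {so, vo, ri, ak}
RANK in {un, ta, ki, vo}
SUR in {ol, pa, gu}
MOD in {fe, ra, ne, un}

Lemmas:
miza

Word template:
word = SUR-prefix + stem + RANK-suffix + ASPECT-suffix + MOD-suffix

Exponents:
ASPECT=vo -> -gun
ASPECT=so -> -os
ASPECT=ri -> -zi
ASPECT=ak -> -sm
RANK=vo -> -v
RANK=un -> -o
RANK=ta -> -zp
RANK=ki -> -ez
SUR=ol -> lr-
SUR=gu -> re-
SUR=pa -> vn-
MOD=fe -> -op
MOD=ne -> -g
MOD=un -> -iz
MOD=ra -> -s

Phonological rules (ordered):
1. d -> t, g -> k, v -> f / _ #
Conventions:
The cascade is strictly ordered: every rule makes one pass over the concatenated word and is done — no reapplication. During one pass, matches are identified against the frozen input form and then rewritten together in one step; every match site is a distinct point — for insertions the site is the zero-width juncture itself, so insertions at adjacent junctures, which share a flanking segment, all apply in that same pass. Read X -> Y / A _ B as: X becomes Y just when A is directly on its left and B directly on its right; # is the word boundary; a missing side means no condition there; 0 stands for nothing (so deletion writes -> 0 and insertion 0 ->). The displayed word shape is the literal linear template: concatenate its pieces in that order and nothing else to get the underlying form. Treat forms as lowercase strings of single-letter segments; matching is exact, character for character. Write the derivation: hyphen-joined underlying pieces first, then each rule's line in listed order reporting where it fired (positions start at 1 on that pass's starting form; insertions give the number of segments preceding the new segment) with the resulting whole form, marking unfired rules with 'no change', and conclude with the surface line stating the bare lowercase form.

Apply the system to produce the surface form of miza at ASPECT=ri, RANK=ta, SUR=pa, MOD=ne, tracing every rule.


underlying: vn-miza-zp-zi-g
1. d -> t, g -> k, v -> f / _ #: fires at position(s) 11: vnmizazpzik
surface: vnmizazpzik


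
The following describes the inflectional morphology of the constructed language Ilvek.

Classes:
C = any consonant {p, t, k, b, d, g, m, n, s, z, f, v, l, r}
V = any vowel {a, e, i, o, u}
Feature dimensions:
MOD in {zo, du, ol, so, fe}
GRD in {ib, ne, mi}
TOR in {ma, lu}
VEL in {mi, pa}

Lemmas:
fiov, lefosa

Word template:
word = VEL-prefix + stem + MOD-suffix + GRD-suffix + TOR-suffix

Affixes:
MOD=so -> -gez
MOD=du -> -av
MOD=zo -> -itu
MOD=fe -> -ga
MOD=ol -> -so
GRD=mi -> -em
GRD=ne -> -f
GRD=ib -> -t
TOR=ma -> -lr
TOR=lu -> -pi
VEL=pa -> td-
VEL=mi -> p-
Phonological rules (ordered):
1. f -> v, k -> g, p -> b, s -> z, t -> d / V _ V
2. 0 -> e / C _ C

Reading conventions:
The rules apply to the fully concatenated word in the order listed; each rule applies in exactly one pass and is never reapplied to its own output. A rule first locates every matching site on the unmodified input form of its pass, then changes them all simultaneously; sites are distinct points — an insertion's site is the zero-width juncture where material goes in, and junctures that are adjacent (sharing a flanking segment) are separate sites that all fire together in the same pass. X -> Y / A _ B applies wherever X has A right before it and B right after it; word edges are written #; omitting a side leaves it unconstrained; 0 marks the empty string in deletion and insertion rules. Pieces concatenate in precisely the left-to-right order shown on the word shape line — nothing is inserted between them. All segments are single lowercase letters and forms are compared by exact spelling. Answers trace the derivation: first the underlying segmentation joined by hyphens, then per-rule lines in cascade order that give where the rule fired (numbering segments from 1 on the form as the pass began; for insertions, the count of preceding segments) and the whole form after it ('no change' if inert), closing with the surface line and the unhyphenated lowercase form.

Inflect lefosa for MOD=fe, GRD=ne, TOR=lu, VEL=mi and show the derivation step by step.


underlying: p-lefosa-ga-f-pi
1. f -> v, k -> g, p -> b, s -> z, t -> d / V _ V: fires at position(s) 4, 6: plevozagafpi
2. 0 -> e / C _ C: inserts after position(s) 1, 10: pelevozagafepi
surface: pelevozagafepi


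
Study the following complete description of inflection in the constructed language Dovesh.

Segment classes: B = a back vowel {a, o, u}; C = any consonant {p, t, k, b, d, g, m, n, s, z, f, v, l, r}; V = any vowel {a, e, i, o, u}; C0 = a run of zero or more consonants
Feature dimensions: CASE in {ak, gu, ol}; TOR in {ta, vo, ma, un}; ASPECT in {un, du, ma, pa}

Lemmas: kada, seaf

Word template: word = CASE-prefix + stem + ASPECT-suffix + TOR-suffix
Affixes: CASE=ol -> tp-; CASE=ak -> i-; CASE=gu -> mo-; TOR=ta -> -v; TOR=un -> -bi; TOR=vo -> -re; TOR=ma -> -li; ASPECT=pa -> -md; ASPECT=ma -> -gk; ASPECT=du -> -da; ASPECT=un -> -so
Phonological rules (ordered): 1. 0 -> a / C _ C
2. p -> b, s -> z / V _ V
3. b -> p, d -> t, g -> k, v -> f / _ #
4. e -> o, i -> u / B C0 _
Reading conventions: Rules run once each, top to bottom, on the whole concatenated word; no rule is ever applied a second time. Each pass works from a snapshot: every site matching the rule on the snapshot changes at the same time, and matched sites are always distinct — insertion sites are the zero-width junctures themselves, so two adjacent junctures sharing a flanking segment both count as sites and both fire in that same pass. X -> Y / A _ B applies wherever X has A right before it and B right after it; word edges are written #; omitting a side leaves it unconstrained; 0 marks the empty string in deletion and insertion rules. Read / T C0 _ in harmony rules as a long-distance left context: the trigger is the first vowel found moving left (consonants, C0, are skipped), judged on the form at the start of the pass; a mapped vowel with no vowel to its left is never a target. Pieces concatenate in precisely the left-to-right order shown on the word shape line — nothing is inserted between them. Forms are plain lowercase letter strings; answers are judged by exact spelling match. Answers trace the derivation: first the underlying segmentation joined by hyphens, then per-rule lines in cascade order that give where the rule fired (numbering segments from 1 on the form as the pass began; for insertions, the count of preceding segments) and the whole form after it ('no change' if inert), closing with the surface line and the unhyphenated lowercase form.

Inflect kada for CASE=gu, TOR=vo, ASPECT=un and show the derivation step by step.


underlying: mo-kada-so-re
1. 0 -> a / C _ C: no change
2. p -> b, s -> z / V _ V: fires at position(s) 7: mokadazore
3. b -> p, d -> t, g -> k, v -> f / _ #: no change
4. e -> o, i -> u / B C0 _: fires at position(s) 10: mokadazoro
surface: mokadazoro


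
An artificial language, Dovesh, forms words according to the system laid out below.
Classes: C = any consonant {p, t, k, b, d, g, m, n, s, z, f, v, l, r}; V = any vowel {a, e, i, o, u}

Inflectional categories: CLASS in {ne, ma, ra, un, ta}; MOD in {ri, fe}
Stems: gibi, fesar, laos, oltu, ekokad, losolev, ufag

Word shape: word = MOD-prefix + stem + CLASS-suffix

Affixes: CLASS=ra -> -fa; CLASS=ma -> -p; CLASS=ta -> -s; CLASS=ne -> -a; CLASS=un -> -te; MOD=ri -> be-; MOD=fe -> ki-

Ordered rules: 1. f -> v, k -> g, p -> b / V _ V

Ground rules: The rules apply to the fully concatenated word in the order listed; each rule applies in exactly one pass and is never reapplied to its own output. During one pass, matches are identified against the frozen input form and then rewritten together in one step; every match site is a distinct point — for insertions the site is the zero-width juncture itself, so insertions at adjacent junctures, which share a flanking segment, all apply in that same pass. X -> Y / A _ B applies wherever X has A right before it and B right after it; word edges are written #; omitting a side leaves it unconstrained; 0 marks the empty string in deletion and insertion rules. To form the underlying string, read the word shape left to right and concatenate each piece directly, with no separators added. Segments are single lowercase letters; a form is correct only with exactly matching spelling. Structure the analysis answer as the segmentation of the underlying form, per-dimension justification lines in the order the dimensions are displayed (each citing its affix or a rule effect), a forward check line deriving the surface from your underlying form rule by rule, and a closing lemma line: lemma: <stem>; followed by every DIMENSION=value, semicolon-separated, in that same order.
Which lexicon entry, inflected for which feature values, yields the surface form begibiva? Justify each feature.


underlying: be-gibi-fa
CLASS=ra - signalled by the affix -fa
MOD=ri - signalled by the affix be-
check: begibifa -> begibiva
lemma: gibi; CLASS=ra; MOD=ri


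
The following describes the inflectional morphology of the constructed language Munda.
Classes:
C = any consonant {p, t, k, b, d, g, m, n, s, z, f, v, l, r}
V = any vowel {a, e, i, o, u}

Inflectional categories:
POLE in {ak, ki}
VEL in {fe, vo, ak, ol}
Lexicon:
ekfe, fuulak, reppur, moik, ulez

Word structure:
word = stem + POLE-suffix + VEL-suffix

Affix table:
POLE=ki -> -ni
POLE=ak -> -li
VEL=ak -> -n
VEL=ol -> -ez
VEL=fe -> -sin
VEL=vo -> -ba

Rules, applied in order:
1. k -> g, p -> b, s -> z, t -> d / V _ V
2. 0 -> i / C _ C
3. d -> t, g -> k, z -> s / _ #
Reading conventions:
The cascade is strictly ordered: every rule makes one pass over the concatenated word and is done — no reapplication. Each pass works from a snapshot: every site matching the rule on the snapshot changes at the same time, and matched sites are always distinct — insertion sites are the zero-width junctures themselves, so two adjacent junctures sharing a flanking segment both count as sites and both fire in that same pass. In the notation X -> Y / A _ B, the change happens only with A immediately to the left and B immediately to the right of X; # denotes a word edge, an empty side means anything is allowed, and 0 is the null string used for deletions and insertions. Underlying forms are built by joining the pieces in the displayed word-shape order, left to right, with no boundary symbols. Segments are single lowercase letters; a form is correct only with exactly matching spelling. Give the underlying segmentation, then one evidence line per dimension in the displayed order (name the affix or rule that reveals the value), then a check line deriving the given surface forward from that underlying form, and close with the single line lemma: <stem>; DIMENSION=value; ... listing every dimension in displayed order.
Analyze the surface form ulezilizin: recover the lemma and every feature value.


underlying: ulez-li-sin
POLE=ak - signalled by the affix -li
VEL=fe - signalled by the affix -sin
check: ulezlisin -> ulezlizin -> ulezilizin -> ulezilizin
lemma: ulez; POLE=ak; VEL=fe


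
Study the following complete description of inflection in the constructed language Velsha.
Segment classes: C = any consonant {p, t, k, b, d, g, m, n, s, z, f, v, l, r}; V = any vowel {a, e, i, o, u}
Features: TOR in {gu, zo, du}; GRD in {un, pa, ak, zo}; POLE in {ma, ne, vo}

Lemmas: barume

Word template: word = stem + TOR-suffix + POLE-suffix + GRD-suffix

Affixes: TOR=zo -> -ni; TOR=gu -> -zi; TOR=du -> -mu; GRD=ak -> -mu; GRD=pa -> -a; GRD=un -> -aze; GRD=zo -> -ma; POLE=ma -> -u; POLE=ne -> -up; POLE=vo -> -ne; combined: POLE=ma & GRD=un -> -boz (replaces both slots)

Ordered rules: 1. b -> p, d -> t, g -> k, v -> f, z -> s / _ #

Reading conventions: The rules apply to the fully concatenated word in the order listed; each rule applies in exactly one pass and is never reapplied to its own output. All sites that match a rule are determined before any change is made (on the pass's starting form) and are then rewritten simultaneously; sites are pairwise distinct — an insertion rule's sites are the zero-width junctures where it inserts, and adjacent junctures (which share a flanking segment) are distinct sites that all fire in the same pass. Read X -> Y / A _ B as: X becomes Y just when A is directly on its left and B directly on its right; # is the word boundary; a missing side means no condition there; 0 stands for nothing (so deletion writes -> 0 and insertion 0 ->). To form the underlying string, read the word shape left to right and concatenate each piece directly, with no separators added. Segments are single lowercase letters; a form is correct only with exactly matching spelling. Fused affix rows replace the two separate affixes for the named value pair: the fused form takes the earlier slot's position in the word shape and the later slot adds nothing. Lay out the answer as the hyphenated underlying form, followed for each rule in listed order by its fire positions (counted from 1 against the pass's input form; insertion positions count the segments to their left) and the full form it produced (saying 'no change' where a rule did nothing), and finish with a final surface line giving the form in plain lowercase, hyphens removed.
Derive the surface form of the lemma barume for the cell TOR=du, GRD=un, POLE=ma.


underlying: barume-mu-boz
1. b -> p, d -> t, g -> k, v -> f, z -> s / _ #: fires at position(s) 11: barumemubos
surface: barumemubos


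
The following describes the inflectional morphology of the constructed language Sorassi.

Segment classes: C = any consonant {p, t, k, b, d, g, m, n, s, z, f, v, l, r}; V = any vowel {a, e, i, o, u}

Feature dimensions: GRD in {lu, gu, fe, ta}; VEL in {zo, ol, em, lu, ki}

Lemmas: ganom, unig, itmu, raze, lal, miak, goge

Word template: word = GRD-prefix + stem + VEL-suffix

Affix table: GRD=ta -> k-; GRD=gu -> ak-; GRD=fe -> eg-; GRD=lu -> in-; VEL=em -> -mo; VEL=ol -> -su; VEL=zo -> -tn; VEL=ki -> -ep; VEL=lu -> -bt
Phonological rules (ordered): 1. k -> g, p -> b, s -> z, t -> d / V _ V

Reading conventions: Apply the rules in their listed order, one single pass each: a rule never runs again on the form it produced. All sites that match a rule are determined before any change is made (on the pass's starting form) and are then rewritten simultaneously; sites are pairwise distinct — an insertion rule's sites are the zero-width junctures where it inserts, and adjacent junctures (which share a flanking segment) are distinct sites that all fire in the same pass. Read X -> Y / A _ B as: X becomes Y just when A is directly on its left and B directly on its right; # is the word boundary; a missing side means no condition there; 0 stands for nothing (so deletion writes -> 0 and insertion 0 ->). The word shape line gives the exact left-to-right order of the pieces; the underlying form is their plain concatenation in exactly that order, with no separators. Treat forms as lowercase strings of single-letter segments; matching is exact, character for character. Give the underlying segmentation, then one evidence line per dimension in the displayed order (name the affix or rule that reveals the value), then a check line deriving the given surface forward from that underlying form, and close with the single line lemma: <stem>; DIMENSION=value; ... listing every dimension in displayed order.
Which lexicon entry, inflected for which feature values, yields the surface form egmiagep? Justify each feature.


underlying: eg-miak-ep
GRD=fe - signalled by the affix eg-
VEL=ki - signalled by the affix -ep
check: egmiakep -> egmiagep
lemma: miak; GRD=fe; VEL=ki


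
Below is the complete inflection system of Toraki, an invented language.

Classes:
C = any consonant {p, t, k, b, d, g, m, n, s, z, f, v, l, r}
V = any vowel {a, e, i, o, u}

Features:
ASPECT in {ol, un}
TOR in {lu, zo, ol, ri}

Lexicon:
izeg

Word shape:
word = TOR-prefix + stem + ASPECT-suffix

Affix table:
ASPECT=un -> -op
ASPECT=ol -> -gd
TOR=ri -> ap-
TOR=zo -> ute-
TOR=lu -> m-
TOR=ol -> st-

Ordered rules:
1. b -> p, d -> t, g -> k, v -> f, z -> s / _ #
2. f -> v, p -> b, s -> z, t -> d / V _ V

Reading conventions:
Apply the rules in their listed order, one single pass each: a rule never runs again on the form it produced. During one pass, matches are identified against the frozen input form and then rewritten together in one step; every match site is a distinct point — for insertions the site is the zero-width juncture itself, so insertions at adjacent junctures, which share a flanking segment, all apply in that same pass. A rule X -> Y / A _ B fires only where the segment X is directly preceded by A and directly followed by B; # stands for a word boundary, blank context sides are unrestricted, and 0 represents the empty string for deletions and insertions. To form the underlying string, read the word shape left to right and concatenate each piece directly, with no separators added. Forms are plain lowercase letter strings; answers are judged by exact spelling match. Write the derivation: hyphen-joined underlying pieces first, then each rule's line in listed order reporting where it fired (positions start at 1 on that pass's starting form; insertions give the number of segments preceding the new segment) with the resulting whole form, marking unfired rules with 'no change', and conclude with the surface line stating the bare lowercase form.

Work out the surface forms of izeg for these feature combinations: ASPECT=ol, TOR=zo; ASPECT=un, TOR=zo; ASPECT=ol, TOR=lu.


cell ASPECT=ol, TOR=zo:
underlying: ute-izeg-gd
1. b -> p, d -> t, g -> k, v -> f, z -> s / _ #: fires at position(s) 9: uteizeggt
2. f -> v, p -> b, s -> z, t -> d / V _ V: fires at position(s) 2: udeizeggt
surface: udeizeggt

cell ASPECT=un, TOR=zo:
underlying: ute-izeg-op
1. b -> p, d -> t, g -> k, v -> f, z -> s / _ #: no change
2. f -> v, p -> b, s -> z, t -> d / V _ V: fires at position(s) 2: udeizegop
surface: udeizegop

cell ASPECT=ol, TOR=lu:
underlying: m-izeg-gd
1. b -> p, d -> t, g -> k, v -> f, z -> s / _ #: fires at position(s) 7: mizeggt
2. f -> v, p -> b, s -> z, t -> d / V _ V: no change
surface: mizeggt
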